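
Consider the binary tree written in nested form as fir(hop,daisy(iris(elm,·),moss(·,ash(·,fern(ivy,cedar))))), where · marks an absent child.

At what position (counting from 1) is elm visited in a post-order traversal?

2

Post-order visits the left subtree, then the right subtree, then the node.
At fir: go left to hop.
  hop is a leaf — visit hop.
At fir: go right to daisy.
  At daisy: go left to iris.
    At iris: go left to elm.
      elm is a leaf — visit elm.
    At iris: no right child.
    Visit iris.
  At daisy: go right to moss.
    At moss: no left child.
    At moss: go right to ash.
      At ash: no left child.
      At ash: go right to fern.
        At fern: go left to ivy.
          ivy is a leaf — visit ivy.
        At fern: go right to cedar.
          cedar is a leaf — visit cedar.
        Visit fern.
      Visit ash.
    Visit moss.
  Visit daisy.
Visit fir.
Full post-order sequence: hop, elm, iris, ivy, cedar, fern, ash, moss, daisy, fir.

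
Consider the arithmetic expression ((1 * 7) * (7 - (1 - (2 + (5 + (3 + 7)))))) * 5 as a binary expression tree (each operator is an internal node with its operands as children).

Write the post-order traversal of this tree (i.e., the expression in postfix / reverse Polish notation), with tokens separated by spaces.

Post-order on an expression tree gives postfix notation: for each operator, emit left operand, right operand, then the operator.

1 7 * 7 1 2 5 3 7 + + + - - * 5 *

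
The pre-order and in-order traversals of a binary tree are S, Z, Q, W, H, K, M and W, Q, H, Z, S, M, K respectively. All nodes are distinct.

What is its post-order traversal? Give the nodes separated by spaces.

W H Q Z M K S

The first element of pre-order is the root; it splits in-order into left and right subtrees.
Root S: left subtree has 4 nodes {W, Q, H, Z}, right has 2 {M, K}.
  Root Z: left subtree has 3 nodes {W, Q, H}, right has 0 { }.
    Root Q: left subtree has 1 node {W}, right has 1 {H}.
  Root K: left subtree has 1 node {M}, right has 0 { }.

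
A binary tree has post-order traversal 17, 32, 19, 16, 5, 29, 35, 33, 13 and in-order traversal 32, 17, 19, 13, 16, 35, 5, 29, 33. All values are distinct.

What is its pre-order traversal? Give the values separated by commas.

13, 19, 32, 17, 33, 35, 16, 29, 5

The last element of post-order is the root; it splits in-order into left and right subtrees.
Root 13: left subtree has 3 nodes {32, 17, 19}, right has 5 {16, 35, 5, 29, 33}.
  Root 19: left subtree has 2 nodes {32, 17}, right has 0 { }.
    Root 32: left subtree has 0 nodes { }, right has 1 {17}.
  Root 33: left subtree has 4 nodes {16, 35, 5, 29}, right has 0 { }.
    Root 35: left subtree has 1 node {16}, right has 2 {5, 29}.
      Root 29: left subtree has 1 node {5}, right has 0 { }.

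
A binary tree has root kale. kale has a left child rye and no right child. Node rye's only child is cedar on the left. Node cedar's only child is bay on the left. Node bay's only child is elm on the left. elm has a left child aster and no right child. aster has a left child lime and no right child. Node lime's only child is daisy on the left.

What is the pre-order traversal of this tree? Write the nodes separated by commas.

kale, rye, cedar, bay, elm, aster, lime, daisy

Pre-order visits the node, then its left subtree, then its right subtree.
Visit kale.
At kale: go left to rye.
  Visit rye.
  At rye: go left to cedar.
    Visit cedar.
    At cedar: go left to bay.
      Visit bay.
      At bay: go left to elm.
        Visit elm.
        At elm: go left to aster.
          Visit aster.
          At aster: go left to lime.
            Visit lime.
            At lime: go left to daisy.
              daisy is a leaf — visit daisy.
            At lime: no right child.
          At aster: no right child.
        At elm: no right child.
      At bay: no right child.
    At cedar: no right child.
  At rye: no right child.
At kale: no right child.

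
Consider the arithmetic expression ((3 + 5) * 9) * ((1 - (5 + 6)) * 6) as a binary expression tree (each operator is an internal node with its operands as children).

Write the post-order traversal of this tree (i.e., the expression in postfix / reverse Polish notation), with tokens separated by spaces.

Post-order on an expression tree gives postfix notation: for each operator, emit left operand, right operand, then the operator.

3 5 + 9 * 1 5 6 + - 6 * *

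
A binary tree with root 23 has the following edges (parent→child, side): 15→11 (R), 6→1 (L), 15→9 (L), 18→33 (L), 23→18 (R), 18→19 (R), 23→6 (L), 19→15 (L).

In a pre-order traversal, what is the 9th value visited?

Pre-order visits the node, then its left subtree, then its right subtree.
Visit 23.
At 23: go left to 6.
  Visit 6.
  At 6: go left to 1.
    1 is a leaf — visit 1.
  At 6: no right child.
At 23: go right to 18.
  Visit 18.
  At 18: go left to 33.
    33 is a leaf — visit 33.
  At 18: go right to 19.
    Visit 19.
    At 19: go left to 15.
      Visit 15.
      At 15: go left to 9.
        9 is a leaf — visit 9.
      At 15: go right to 11.
        11 is a leaf — visit 11.
    At 19: no right child.
Full pre-order sequence: 23, 6, 1, 18, 33, 19, 15, 9, 11.

11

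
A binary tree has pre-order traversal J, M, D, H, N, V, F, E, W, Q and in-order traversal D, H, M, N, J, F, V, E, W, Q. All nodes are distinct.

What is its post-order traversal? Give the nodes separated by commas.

H, D, N, M, F, Q, W, E, V, J

The first element of pre-order is the root; it splits in-order into left and right subtrees.
Root J: left subtree has 4 nodes {D, H, M, N}, right has 5 {F, V, E, W, Q}.
  Root M: left subtree has 2 nodes {D, H}, right has 1 {N}.
    Root D: left subtree has 0 nodes { }, right has 1 {H}.
  Root V: left subtree has 1 node {F}, right has 3 {E, W, Q}.
    Root E: left subtree has 0 nodes { }, right has 2 {W, Q}.
      Root W: left subtree has 0 nodes { }, right has 1 {Q}.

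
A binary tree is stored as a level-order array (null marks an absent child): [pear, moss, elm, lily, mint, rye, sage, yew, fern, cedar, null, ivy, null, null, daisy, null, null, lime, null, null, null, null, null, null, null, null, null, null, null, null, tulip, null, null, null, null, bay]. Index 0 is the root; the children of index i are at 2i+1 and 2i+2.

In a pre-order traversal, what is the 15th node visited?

tulip

Pre-order visits the node, then its left subtree, then its right subtree.
Visit pear.
At pear: go left to moss.
  Visit moss.
  At moss: go left to lily.
    Visit lily.
    At lily: go left to yew.
      yew is a leaf — visit yew.
    At lily: go right to fern.
      Visit fern.
      At fern: go left to lime.
        Visit lime.
        At lime: go left to bay.
          bay is a leaf — visit bay.
        At lime: no right child.
      At fern: no right child.
  At moss: go right to mint.
    Visit mint.
    At mint: go left to cedar.
      cedar is a leaf — visit cedar.
    At mint: no right child.
At pear: go right to elm.
  Visit elm.
  At elm: go left to rye.
    Visit rye.
    At rye: go left to ivy.
      ivy is a leaf — visit ivy.
    At rye: no right child.
  At elm: go right to sage.
    Visit sage.
    At sage: no left child.
    At sage: go right to daisy.
      Visit daisy.
      At daisy: no left child.
      At daisy: go right to tulip.
        tulip is a leaf — visit tulip.
Full pre-order sequence: pear, moss, lily, yew, fern, lime, bay, mint, cedar, elm, rye, ivy, sage, daisy, tulip.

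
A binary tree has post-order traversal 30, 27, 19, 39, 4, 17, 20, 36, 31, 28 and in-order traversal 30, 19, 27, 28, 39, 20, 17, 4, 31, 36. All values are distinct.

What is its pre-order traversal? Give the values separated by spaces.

The last element of post-order is the root; it splits in-order into left and right subtrees.
Root 28: left subtree has 3 nodes {30, 19, 27}, right has 6 {39, 20, 17, 4, 31, 36}.
  Root 19: left subtree has 1 node {30}, right has 1 {27}.
  Root 31: left subtree has 4 nodes {39, 20, 17, 4}, right has 1 {36}.
    Root 20: left subtree has 1 node {39}, right has 2 {17, 4}.
      Root 17: left subtree has 0 nodes { }, right has 1 {4}.

28 19 30 27 31 20 39 17 4 36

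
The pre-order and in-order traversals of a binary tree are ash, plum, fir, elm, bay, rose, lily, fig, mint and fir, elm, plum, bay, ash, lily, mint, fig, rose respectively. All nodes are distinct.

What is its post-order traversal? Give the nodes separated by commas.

elm, fir, bay, plum, mint, fig, lily, rose, ash

The first element of pre-order is the root; it splits in-order into left and right subtrees.
Root ash: left subtree has 4 nodes {fir, elm, plum, bay}, right has 4 {lily, mint, fig, rose}.
  Root plum: left subtree has 2 nodes {fir, elm}, right has 1 {bay}.
    Root fir: left subtree has 0 nodes { }, right has 1 {elm}.
  Root rose: left subtree has 3 nodes {lily, mint, fig}, right has 0 { }.
    Root lily: left subtree has 0 nodes { }, right has 2 {mint, fig}.
      Root fig: left subtree has 1 node {mint}, right has 0 { }.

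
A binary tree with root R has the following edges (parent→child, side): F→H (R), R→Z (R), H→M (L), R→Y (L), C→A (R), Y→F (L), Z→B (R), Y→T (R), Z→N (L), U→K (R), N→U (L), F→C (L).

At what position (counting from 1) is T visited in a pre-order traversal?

8

Pre-order visits the node, then its left subtree, then its right subtree.
Visit R.
At R: go left to Y.
  Visit Y.
  At Y: go left to F.
    Visit F.
    At F: go left to C.
      Visit C.
      At C: no left child.
      At C: go right to A.
        A is a leaf — visit A.
    At F: go right to H.
      Visit H.
      At H: go left to M.
        M is a leaf — visit M.
      At H: no right child.
  At Y: go right to T.
    T is a leaf — visit T.
At R: go right to Z.
  Visit Z.
  At Z: go left to N.
    Visit N.
    At N: go left to U.
      Visit U.
      At U: no left child.
      At U: go right to K.
        K is a leaf — visit K.
    At N: no right child.
  At Z: go right to B.
    B is a leaf — visit B.
Full pre-order sequence: R, Y, F, C, A, H, M, T, Z, N, U, K, B.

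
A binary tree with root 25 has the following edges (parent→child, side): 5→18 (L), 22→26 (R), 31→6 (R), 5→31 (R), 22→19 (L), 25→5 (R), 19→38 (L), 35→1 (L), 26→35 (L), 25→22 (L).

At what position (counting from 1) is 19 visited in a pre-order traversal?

3

Pre-order visits the node, then its left subtree, then its right subtree.
Visit 25.
At 25: go left to 22.
  Visit 22.
  At 22: go left to 19.
    Visit 19.
    At 19: go left to 38.
      38 is a leaf — visit 38.
    At 19: no right child.
  At 22: go right to 26.
    Visit 26.
    At 26: go left to 35.
      Visit 35.
      At 35: go left to 1.
        1 is a leaf — visit 1.
      At 35: no right child.
    At 26: no right child.
At 25: go right to 5.
  Visit 5.
  At 5: go left to 18.
    18 is a leaf — visit 18.
  At 5: go right to 31.
    Visit 31.
    At 31: no left child.
    At 31: go right to 6.
      6 is a leaf — visit 6.
Full pre-order sequence: 25, 22, 19, 38, 26, 35, 1, 5, 18, 31, 6.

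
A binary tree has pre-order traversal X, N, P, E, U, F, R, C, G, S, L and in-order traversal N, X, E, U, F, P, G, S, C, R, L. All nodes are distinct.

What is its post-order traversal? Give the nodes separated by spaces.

The first element of pre-order is the root; it splits in-order into left and right subtrees.
Root X: left subtree has 1 node {N}, right has 9 {E, U, F, P, G, S, C, R, L}.
  Root P: left subtree has 3 nodes {E, U, F}, right has 5 {G, S, C, R, L}.
    Root E: left subtree has 0 nodes { }, right has 2 {U, F}.
      Root U: left subtree has 0 nodes { }, right has 1 {F}.
    Root R: left subtree has 3 nodes {G, S, C}, right has 1 {L}.
      Root C: left subtree has 2 nodes {G, S}, right has 0 { }.
        Root G: left subtree has 0 nodes { }, right has 1 {S}.

N F U E S G C L R P X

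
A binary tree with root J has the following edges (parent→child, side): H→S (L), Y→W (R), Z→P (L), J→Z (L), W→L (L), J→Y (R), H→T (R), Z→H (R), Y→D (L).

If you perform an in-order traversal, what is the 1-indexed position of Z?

In-order visits the left subtree, then the node, then the right subtree.
At J: go left to Z.
  At Z: go left to P.
    P is a leaf — visit P.
  Visit Z.
  At Z: go right to H.
    At H: go left to S.
      S is a leaf — visit S.
    Visit H.
    At H: go right to T.
      T is a leaf — visit T.
Visit J.
At J: go right to Y.
  At Y: go left to D.
    D is a leaf — visit D.
  Visit Y.
  At Y: go right to W.
    At W: go left to L.
      L is a leaf — visit L.
    Visit W.
    At W: no right child.
Full in-order sequence: P, Z, S, H, T, J, D, Y, L, W.

2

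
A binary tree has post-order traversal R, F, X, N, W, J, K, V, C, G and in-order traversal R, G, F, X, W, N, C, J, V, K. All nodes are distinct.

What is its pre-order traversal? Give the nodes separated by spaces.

G R C W X F N V J K

The last element of post-order is the root; it splits in-order into left and right subtrees.
Root G: left subtree has 1 node {R}, right has 8 {F, X, W, N, C, J, V, K}.
  Root C: left subtree has 4 nodes {F, X, W, N}, right has 3 {J, V, K}.
    Root W: left subtree has 2 nodes {F, X}, right has 1 {N}.
      Root X: left subtree has 1 node {F}, right has 0 { }.
    Root V: left subtree has 1 node {J}, right has 1 {K}.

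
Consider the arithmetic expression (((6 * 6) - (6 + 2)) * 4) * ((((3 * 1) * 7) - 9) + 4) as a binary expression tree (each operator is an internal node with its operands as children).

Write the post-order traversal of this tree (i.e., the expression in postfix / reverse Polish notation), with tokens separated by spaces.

Post-order on an expression tree gives postfix notation: for each operator, emit left operand, right operand, then the operator.

6 6 * 6 2 + - 4 * 3 1 * 7 * 9 - 4 + *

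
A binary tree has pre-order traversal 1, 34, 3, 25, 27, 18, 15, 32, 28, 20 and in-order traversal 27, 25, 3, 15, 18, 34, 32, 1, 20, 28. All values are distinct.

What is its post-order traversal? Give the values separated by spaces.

The first element of pre-order is the root; it splits in-order into left and right subtrees.
Root 1: left subtree has 7 nodes {27, 25, 3, 15, 18, 34, 32}, right has 2 {20, 28}.
  Root 34: left subtree has 5 nodes {27, 25, 3, 15, 18}, right has 1 {32}.
    Root 3: left subtree has 2 nodes {27, 25}, right has 2 {15, 18}.
      Root 25: left subtree has 1 node {27}, right has 0 { }.
      Root 18: left subtree has 1 node {15}, right has 0 { }.
  Root 28: left subtree has 1 node {20}, right has 0 { }.

27 25 15 18 3 32 34 20 28 1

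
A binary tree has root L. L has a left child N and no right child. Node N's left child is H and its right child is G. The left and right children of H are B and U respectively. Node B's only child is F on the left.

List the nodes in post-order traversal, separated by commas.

Post-order visits the left subtree, then the right subtree, then the node.
At L: go left to N.
  At N: go left to H.
    At H: go left to B.
      At B: go left to F.
        F is a leaf — visit F.
      At B: no right child.
      Visit B.
    At H: go right to U.
      U is a leaf — visit U.
    Visit H.
  At N: go right to G.
    G is a leaf — visit G.
  Visit N.
At L: no right child.
Visit L.

F, B, U, H, G, N, L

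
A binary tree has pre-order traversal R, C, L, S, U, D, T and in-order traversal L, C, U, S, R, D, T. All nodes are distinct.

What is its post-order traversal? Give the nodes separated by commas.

The first element of pre-order is the root; it splits in-order into left and right subtrees.
Root R: left subtree has 4 nodes {L, C, U, S}, right has 2 {D, T}.
  Root C: left subtree has 1 node {L}, right has 2 {U, S}.
    Root S: left subtree has 1 node {U}, right has 0 { }.
  Root D: left subtree has 0 nodes { }, right has 1 {T}.

L, U, S, C, T, D, R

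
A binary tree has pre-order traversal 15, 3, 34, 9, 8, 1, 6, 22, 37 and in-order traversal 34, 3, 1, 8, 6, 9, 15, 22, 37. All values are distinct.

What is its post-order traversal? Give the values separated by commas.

34, 1, 6, 8, 9, 3, 37, 22, 15

The first element of pre-order is the root; it splits in-order into left and right subtrees.
Root 15: left subtree has 6 nodes {34, 3, 1, 8, 6, 9}, right has 2 {22, 37}.
  Root 3: left subtree has 1 node {34}, right has 4 {1, 8, 6, 9}.
    Root 9: left subtree has 3 nodes {1, 8, 6}, right has 0 { }.
      Root 8: left subtree has 1 node {1}, right has 1 {6}.
  Root 22: left subtree has 0 nodes { }, right has 1 {37}.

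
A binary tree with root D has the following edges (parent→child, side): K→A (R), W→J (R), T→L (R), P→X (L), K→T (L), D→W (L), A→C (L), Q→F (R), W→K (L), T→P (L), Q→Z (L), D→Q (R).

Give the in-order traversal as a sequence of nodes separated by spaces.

X P T L K C A W J D Z Q F

In-order visits the left subtree, then the node, then the right subtree.
At D: go left to W.
  At W: go left to K.
    At K: go left to T.
      At T: go left to P.
        At P: go left to X.
          X is a leaf — visit X.
        Visit P.
        At P: no right child.
      Visit T.
      At T: go right to L.
        L is a leaf — visit L.
    Visit K.
    At K: go right to A.
      At A: go left to C.
        C is a leaf — visit C.
      Visit A.
      At A: no right child.
  Visit W.
  At W: go right to J.
    J is a leaf — visit J.
Visit D.
At D: go right to Q.
  At Q: go left to Z.
    Z is a leaf — visit Z.
  Visit Q.
  At Q: go right to F.
    F is a leaf — visit F.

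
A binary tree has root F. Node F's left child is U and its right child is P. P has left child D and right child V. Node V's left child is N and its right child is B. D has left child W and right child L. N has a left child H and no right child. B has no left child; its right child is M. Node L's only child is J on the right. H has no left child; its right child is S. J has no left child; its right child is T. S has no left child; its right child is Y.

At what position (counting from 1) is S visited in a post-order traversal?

Post-order visits the left subtree, then the right subtree, then the node.
At F: go left to U.
  U is a leaf — visit U.
At F: go right to P.
  At P: go left to D.
    At D: go left to W.
      W is a leaf — visit W.
    At D: go right to L.
      At L: no left child.
      At L: go right to J.
        At J: no left child.
        At J: go right to T.
          T is a leaf — visit T.
        Visit J.
      Visit L.
    Visit D.
  At P: go right to V.
    At V: go left to N.
      At N: go left to H.
        At H: no left child.
        At H: go right to S.
          At S: no left child.
          At S: go right to Y.
            Y is a leaf — visit Y.
          Visit S.
        Visit H.
      At N: no right child.
      Visit N.
    At V: go right to B.
      At B: no left child.
      At B: go right to M.
        M is a leaf — visit M.
      Visit B.
    Visit V.
  Visit P.
Visit F.
Full post-order sequence: U, W, T, J, L, D, Y, S, H, N, M, B, V, P, F.

8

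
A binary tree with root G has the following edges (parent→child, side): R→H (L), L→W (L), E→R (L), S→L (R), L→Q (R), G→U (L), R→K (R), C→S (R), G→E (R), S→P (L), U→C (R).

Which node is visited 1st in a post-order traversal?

Post-order visits the left subtree, then the right subtree, then the node.
At G: go left to U.
  At U: no left child.
  At U: go right to C.
    At C: no left child.
    At C: go right to S.
      At S: go left to P.
        P is a leaf — visit P.
      At S: go right to L.
        At L: go left to W.
          W is a leaf — visit W.
        At L: go right to Q.
          Q is a leaf — visit Q.
        Visit L.
      Visit S.
    Visit C.
  Visit U.
At G: go right to E.
  At E: go left to R.
    At R: go left to H.
      H is a leaf — visit H.
    At R: go right to K.
      K is a leaf — visit K.
    Visit R.
  At E: no right child.
  Visit E.
Visit G.
Full post-order sequence: P, W, Q, L, S, C, U, H, K, R, E, G.

P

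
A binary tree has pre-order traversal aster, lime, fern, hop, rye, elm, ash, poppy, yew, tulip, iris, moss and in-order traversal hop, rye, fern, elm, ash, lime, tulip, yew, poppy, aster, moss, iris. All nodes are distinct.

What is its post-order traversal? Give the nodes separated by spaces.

rye hop ash elm fern tulip yew poppy lime moss iris aster

The first element of pre-order is the root; it splits in-order into left and right subtrees.
Root aster: left subtree has 9 nodes {hop, rye, fern, elm, ash, lime, tulip, yew, poppy}, right has 2 {moss, iris}.
  Root lime: left subtree has 5 nodes {hop, rye, fern, elm, ash}, right has 3 {tulip, yew, poppy}.
    Root fern: left subtree has 2 nodes {hop, rye}, right has 2 {elm, ash}.
      Root hop: left subtree has 0 nodes { }, right has 1 {rye}.
      Root elm: left subtree has 0 nodes { }, right has 1 {ash}.
    Root poppy: left subtree has 2 nodes {tulip, yew}, right has 0 { }.
      Root yew: left subtree has 1 node {tulip}, right has 0 { }.
  Root iris: left subtree has 1 node {moss}, right has 0 { }.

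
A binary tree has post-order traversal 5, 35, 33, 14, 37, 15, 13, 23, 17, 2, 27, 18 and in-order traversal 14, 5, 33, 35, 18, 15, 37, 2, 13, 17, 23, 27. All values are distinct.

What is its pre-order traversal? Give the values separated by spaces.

18 14 33 5 35 27 2 15 37 17 13 23

The last element of post-order is the root; it splits in-order into left and right subtrees.
Root 18: left subtree has 4 nodes {14, 5, 33, 35}, right has 7 {15, 37, 2, 13, 17, 23, 27}.
  Root 14: left subtree has 0 nodes { }, right has 3 {5, 33, 35}.
    Root 33: left subtree has 1 node {5}, right has 1 {35}.
  Root 27: left subtree has 6 nodes {15, 37, 2, 13, 17, 23}, right has 0 { }.
    Root 2: left subtree has 2 nodes {15, 37}, right has 3 {13, 17, 23}.
      Root 15: left subtree has 0 nodes { }, right has 1 {37}.
      Root 17: left subtree has 1 node {13}, right has 1 {23}.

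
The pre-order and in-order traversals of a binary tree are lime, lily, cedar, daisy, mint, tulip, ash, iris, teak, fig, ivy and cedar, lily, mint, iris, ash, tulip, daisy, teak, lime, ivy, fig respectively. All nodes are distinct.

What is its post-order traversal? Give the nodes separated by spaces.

cedar iris ash tulip mint teak daisy lily ivy fig lime

The first element of pre-order is the root; it splits in-order into left and right subtrees.
Root lime: left subtree has 8 nodes {cedar, lily, mint, iris, ash, tulip, daisy, teak}, right has 2 {ivy, fig}.
  Root lily: left subtree has 1 node {cedar}, right has 6 {mint, iris, ash, tulip, daisy, teak}.
    Root daisy: left subtree has 4 nodes {mint, iris, ash, tulip}, right has 1 {teak}.
      Root mint: left subtree has 0 nodes { }, right has 3 {iris, ash, tulip}.
        Root tulip: left subtree has 2 nodes {iris, ash}, right has 0 { }.
          Root ash: left subtree has 1 node {iris}, right has 0 { }.
  Root fig: left subtree has 1 node {ivy}, right has 0 { }.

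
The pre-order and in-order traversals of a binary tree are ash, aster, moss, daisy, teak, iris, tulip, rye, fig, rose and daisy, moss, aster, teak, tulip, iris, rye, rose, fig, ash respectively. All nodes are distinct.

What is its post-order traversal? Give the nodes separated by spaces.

The first element of pre-order is the root; it splits in-order into left and right subtrees.
Root ash: left subtree has 9 nodes {daisy, moss, aster, teak, tulip, iris, rye, rose, fig}, right has 0 { }.
  Root aster: left subtree has 2 nodes {daisy, moss}, right has 6 {teak, tulip, iris, rye, rose, fig}.
    Root moss: left subtree has 1 node {daisy}, right has 0 { }.
    Root teak: left subtree has 0 nodes { }, right has 5 {tulip, iris, rye, rose, fig}.
      Root iris: left subtree has 1 node {tulip}, right has 3 {rye, rose, fig}.
        Root rye: left subtree has 0 nodes { }, right has 2 {rose, fig}.
          Root fig: left subtree has 1 node {rose}, right has 0 { }.

daisy moss tulip rose fig rye iris teak aster ash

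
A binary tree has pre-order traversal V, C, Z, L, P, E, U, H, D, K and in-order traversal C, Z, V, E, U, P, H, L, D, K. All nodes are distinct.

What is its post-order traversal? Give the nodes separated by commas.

Z, C, U, E, H, P, K, D, L, V

The first element of pre-order is the root; it splits in-order into left and right subtrees.
Root V: left subtree has 2 nodes {C, Z}, right has 7 {E, U, P, H, L, D, K}.
  Root C: left subtree has 0 nodes { }, right has 1 {Z}.
  Root L: left subtree has 4 nodes {E, U, P, H}, right has 2 {D, K}.
    Root P: left subtree has 2 nodes {E, U}, right has 1 {H}.
      Root E: left subtree has 0 nodes { }, right has 1 {U}.
    Root D: left subtree has 0 nodes { }, right has 1 {K}.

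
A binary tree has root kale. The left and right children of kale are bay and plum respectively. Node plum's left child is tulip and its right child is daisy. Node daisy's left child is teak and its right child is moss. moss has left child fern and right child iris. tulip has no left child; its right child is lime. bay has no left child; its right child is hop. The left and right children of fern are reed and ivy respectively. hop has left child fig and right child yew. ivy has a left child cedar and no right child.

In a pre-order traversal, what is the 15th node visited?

cedar

Pre-order visits the node, then its left subtree, then its right subtree.
Visit kale.
At kale: go left to bay.
  Visit bay.
  At bay: no left child.
  At bay: go right to hop.
    Visit hop.
    At hop: go left to fig.
      fig is a leaf — visit fig.
    At hop: go right to yew.
      yew is a leaf — visit yew.
At kale: go right to plum.
  Visit plum.
  At plum: go left to tulip.
    Visit tulip.
    At tulip: no left child.
    At tulip: go right to lime.
      lime is a leaf — visit lime.
  At plum: go right to daisy.
    Visit daisy.
    At daisy: go left to teak.
      teak is a leaf — visit teak.
    At daisy: go right to moss.
      Visit moss.
      At moss: go left to fern.
        Visit fern.
        At fern: go left to reed.
          reed is a leaf — visit reed.
        At fern: go right to ivy.
          Visit ivy.
          At ivy: go left to cedar.
            cedar is a leaf — visit cedar.
          At ivy: no right child.
      At moss: go right to iris.
        iris is a leaf — visit iris.
Full pre-order sequence: kale, bay, hop, fig, yew, plum, tulip, lime, daisy, teak, moss, fern, reed, ivy, cedar, iris.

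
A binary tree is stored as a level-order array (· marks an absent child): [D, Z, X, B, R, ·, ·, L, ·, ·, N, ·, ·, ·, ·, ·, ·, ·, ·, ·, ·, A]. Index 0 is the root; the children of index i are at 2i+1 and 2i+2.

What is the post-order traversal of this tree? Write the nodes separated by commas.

L, B, A, N, R, Z, X, D

Post-order visits the left subtree, then the right subtree, then the node.
At D: go left to Z.
  At Z: go left to B.
    At B: go left to L.
      L is a leaf — visit L.
    At B: no right child.
    Visit B.
  At Z: go right to R.
    At R: no left child.
    At R: go right to N.
      At N: go left to A.
        A is a leaf — visit A.
      At N: no right child.
      Visit N.
    Visit R.
  Visit Z.
At D: go right to X.
  X is a leaf — visit X.
Visit D.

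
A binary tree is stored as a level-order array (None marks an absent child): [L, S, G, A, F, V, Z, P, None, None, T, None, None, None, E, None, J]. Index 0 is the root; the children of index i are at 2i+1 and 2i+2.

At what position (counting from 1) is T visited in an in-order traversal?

In-order visits the left subtree, then the node, then the right subtree.
At L: go left to S.
  At S: go left to A.
    At A: go left to P.
      At P: no left child.
      Visit P.
      At P: go right to J.
        J is a leaf — visit J.
    Visit A.
    At A: no right child.
  Visit S.
  At S: go right to F.
    At F: no left child.
    Visit F.
    At F: go right to T.
      T is a leaf — visit T.
Visit L.
At L: go right to G.
  At G: go left to V.
    V is a leaf — visit V.
  Visit G.
  At G: go right to Z.
    At Z: no left child.
    Visit Z.
    At Z: go right to E.
      E is a leaf — visit E.
Full in-order sequence: P, J, A, S, F, T, L, V, G, Z, E.

6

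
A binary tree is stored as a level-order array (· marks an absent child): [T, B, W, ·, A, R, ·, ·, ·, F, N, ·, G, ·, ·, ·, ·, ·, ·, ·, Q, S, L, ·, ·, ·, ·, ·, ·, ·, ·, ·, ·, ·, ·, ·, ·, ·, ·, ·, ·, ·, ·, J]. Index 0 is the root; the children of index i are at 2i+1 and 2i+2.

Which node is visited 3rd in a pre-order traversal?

Pre-order visits the node, then its left subtree, then its right subtree.
Visit T.
At T: go left to B.
  Visit B.
  At B: no left child.
  At B: go right to A.
    Visit A.
    At A: go left to F.
      Visit F.
      At F: no left child.
      At F: go right to Q.
        Q is a leaf — visit Q.
    At A: go right to N.
      Visit N.
      At N: go left to S.
        Visit S.
        At S: go left to J.
          J is a leaf — visit J.
        At S: no right child.
      At N: go right to L.
        L is a leaf — visit L.
At T: go right to W.
  Visit W.
  At W: go left to R.
    Visit R.
    At R: no left child.
    At R: go right to G.
      G is a leaf — visit G.
  At W: no right child.
Full pre-order sequence: T, B, A, F, Q, N, S, J, L, W, R, G.

A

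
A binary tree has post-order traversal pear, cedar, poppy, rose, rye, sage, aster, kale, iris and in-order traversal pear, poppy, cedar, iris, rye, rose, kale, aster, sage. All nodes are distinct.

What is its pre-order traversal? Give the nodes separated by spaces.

iris poppy pear cedar kale rye rose aster sage

The last element of post-order is the root; it splits in-order into left and right subtrees.
Root iris: left subtree has 3 nodes {pear, poppy, cedar}, right has 5 {rye, rose, kale, aster, sage}.
  Root poppy: left subtree has 1 node {pear}, right has 1 {cedar}.
  Root kale: left subtree has 2 nodes {rye, rose}, right has 2 {aster, sage}.
    Root rye: left subtree has 0 nodes { }, right has 1 {rose}.
    Root aster: left subtree has 0 nodes { }, right has 1 {sage}.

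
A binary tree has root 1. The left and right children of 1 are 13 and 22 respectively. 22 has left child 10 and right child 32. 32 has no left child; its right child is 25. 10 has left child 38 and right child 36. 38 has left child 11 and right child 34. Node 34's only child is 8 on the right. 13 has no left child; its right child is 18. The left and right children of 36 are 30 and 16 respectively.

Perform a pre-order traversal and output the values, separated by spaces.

1 13 18 22 10 38 11 34 8 36 30 16 32 25

Pre-order visits the node, then its left subtree, then its right subtree.
Visit 1.
At 1: go left to 13.
  Visit 13.
  At 13: no left child.
  At 13: go right to 18.
    18 is a leaf — visit 18.
At 1: go right to 22.
  Visit 22.
  At 22: go left to 10.
    Visit 10.
    At 10: go left to 38.
      Visit 38.
      At 38: go left to 11.
        11 is a leaf — visit 11.
      At 38: go right to 34.
        Visit 34.
        At 34: no left child.
        At 34: go right to 8.
          8 is a leaf — visit 8.
    At 10: go right to 36.
      Visit 36.
      At 36: go left to 30.
        30 is a leaf — visit 30.
      At 36: go right to 16.
        16 is a leaf — visit 16.
  At 22: go right to 32.
    Visit 32.
    At 32: no left child.
    At 32: go right to 25.
      25 is a leaf — visit 25.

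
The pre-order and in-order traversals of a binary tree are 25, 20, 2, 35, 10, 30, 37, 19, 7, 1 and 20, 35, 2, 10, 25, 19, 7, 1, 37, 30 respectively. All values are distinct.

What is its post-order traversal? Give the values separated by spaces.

35 10 2 20 1 7 19 37 30 25

The first element of pre-order is the root; it splits in-order into left and right subtrees.
Root 25: left subtree has 4 nodes {20, 35, 2, 10}, right has 5 {19, 7, 1, 37, 30}.
  Root 20: left subtree has 0 nodes { }, right has 3 {35, 2, 10}.
    Root 2: left subtree has 1 node {35}, right has 1 {10}.
  Root 30: left subtree has 4 nodes {19, 7, 1, 37}, right has 0 { }.
    Root 37: left subtree has 3 nodes {19, 7, 1}, right has 0 { }.
      Root 19: left subtree has 0 nodes { }, right has 2 {7, 1}.
        Root 7: left subtree has 0 nodes { }, right has 1 {1}.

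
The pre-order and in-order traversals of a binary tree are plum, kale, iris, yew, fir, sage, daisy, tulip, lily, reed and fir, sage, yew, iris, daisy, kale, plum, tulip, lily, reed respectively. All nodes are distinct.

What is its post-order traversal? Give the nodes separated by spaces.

sage fir yew daisy iris kale reed lily tulip plum

The first element of pre-order is the root; it splits in-order into left and right subtrees.
Root plum: left subtree has 6 nodes {fir, sage, yew, iris, daisy, kale}, right has 3 {tulip, lily, reed}.
  Root kale: left subtree has 5 nodes {fir, sage, yew, iris, daisy}, right has 0 { }.
    Root iris: left subtree has 3 nodes {fir, sage, yew}, right has 1 {daisy}.
      Root yew: left subtree has 2 nodes {fir, sage}, right has 0 { }.
        Root fir: left subtree has 0 nodes { }, right has 1 {sage}.
  Root tulip: left subtree has 0 nodes { }, right has 2 {lily, reed}.
    Root lily: left subtree has 0 nodes { }, right has 1 {reed}.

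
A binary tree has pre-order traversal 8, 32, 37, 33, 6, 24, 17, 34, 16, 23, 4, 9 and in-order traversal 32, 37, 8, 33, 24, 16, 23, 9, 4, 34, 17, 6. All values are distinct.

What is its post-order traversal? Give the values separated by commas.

The first element of pre-order is the root; it splits in-order into left and right subtrees.
Root 8: left subtree has 2 nodes {32, 37}, right has 9 {33, 24, 16, 23, 9, 4, 34, 17, 6}.
  Root 32: left subtree has 0 nodes { }, right has 1 {37}.
  Root 33: left subtree has 0 nodes { }, right has 8 {24, 16, 23, 9, 4, 34, 17, 6}.
    Root 6: left subtree has 7 nodes {24, 16, 23, 9, 4, 34, 17}, right has 0 { }.
      Root 24: left subtree has 0 nodes { }, right has 6 {16, 23, 9, 4, 34, 17}.
        Root 17: left subtree has 5 nodes {16, 23, 9, 4, 34}, right has 0 { }.
          Root 34: left subtree has 4 nodes {16, 23, 9, 4}, right has 0 { }.
            Root 16: left subtree has 0 nodes { }, right has 3 {23, 9, 4}.
              Root 23: left subtree has 0 nodes { }, right has 2 {9, 4}.
                Root 4: left subtree has 1 node {9}, right has 0 { }.

37, 32, 9, 4, 23, 16, 34, 17, 24, 6, 33, 8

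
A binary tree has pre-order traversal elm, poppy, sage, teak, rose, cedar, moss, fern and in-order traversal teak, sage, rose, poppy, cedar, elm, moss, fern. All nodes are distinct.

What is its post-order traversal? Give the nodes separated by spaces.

The first element of pre-order is the root; it splits in-order into left and right subtrees.
Root elm: left subtree has 5 nodes {teak, sage, rose, poppy, cedar}, right has 2 {moss, fern}.
  Root poppy: left subtree has 3 nodes {teak, sage, rose}, right has 1 {cedar}.
    Root sage: left subtree has 1 node {teak}, right has 1 {rose}.
  Root moss: left subtree has 0 nodes { }, right has 1 {fern}.

teak rose sage cedar poppy fern moss elm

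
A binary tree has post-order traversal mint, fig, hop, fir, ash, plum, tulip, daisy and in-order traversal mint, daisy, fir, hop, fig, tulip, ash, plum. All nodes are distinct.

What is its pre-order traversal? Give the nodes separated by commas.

daisy, mint, tulip, fir, hop, fig, plum, ash

The last element of post-order is the root; it splits in-order into left and right subtrees.
Root daisy: left subtree has 1 node {mint}, right has 6 {fir, hop, fig, tulip, ash, plum}.
  Root tulip: left subtree has 3 nodes {fir, hop, fig}, right has 2 {ash, plum}.
    Root fir: left subtree has 0 nodes { }, right has 2 {hop, fig}.
      Root hop: left subtree has 0 nodes { }, right has 1 {fig}.
    Root plum: left subtree has 1 node {ash}, right has 0 { }.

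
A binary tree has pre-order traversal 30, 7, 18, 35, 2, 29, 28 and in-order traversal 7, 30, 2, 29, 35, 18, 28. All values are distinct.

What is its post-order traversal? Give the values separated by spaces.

7 29 2 35 28 18 30

The first element of pre-order is the root; it splits in-order into left and right subtrees.
Root 30: left subtree has 1 node {7}, right has 5 {2, 29, 35, 18, 28}.
  Root 18: left subtree has 3 nodes {2, 29, 35}, right has 1 {28}.
    Root 35: left subtree has 2 nodes {2, 29}, right has 0 { }.
      Root 2: left subtree has 0 nodes { }, right has 1 {29}.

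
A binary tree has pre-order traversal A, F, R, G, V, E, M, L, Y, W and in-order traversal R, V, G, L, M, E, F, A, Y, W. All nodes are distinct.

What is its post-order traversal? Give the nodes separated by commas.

V, L, M, E, G, R, F, W, Y, A

The first element of pre-order is the root; it splits in-order into left and right subtrees.
Root A: left subtree has 7 nodes {R, V, G, L, M, E, F}, right has 2 {Y, W}.
  Root F: left subtree has 6 nodes {R, V, G, L, M, E}, right has 0 { }.
    Root R: left subtree has 0 nodes { }, right has 5 {V, G, L, M, E}.
      Root G: left subtree has 1 node {V}, right has 3 {L, M, E}.
        Root E: left subtree has 2 nodes {L, M}, right has 0 { }.
          Root M: left subtree has 1 node {L}, right has 0 { }.
  Root Y: left subtree has 0 nodes { }, right has 1 {W}.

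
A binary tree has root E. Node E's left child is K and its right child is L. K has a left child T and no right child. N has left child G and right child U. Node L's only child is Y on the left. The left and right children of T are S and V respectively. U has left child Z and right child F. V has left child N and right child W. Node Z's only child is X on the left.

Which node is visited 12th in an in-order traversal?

In-order visits the left subtree, then the node, then the right subtree.
At E: go left to K.
  At K: go left to T.
    At T: go left to S.
      S is a leaf — visit S.
    Visit T.
    At T: go right to V.
      At V: go left to N.
        At N: go left to G.
          G is a leaf — visit G.
        Visit N.
        At N: go right to U.
          At U: go left to Z.
            At Z: go left to X.
              X is a leaf — visit X.
            Visit Z.
            At Z: no right child.
          Visit U.
          At U: go right to F.
            F is a leaf — visit F.
      Visit V.
      At V: go right to W.
        W is a leaf — visit W.
  Visit K.
  At K: no right child.
Visit E.
At E: go right to L.
  At L: go left to Y.
    Y is a leaf — visit Y.
  Visit L.
  At L: no right child.
Full in-order sequence: S, T, G, N, X, Z, U, F, V, W, K, E, Y, L.

E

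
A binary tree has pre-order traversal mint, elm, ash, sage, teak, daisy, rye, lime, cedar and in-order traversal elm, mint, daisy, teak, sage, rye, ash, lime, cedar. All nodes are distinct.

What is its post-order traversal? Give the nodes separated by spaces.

elm daisy teak rye sage cedar lime ash mint

The first element of pre-order is the root; it splits in-order into left and right subtrees.
Root mint: left subtree has 1 node {elm}, right has 7 {daisy, teak, sage, rye, ash, lime, cedar}.
  Root ash: left subtree has 4 nodes {daisy, teak, sage, rye}, right has 2 {lime, cedar}.
    Root sage: left subtree has 2 nodes {daisy, teak}, right has 1 {rye}.
      Root teak: left subtree has 1 node {daisy}, right has 0 { }.
    Root lime: left subtree has 0 nodes { }, right has 1 {cedar}.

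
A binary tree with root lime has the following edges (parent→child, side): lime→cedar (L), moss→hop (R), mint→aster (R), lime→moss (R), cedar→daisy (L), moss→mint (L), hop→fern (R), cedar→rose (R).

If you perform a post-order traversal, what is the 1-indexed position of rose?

2

Post-order visits the left subtree, then the right subtree, then the node.
At lime: go left to cedar.
  At cedar: go left to daisy.
    daisy is a leaf — visit daisy.
  At cedar: go right to rose.
    rose is a leaf — visit rose.
  Visit cedar.
At lime: go right to moss.
  At moss: go left to mint.
    At mint: no left child.
    At mint: go right to aster.
      aster is a leaf — visit aster.
    Visit mint.
  At moss: go right to hop.
    At hop: no left child.
    At hop: go right to fern.
      fern is a leaf — visit fern.
    Visit hop.
  Visit moss.
Visit lime.
Full post-order sequence: daisy, rose, cedar, aster, mint, fern, hop, moss, lime.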